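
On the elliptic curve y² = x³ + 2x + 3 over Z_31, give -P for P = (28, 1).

-(28, 1) = (28, -1 mod 31) = (28, 30).

(28, 30)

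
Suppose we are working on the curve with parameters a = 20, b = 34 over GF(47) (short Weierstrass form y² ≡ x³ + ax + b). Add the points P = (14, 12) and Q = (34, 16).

(31, 41)

(14, 12) + (34, 16). λ = (16 - 12)/(34 - 14) ≡ 4/20 mod 47. 20⁻¹ ≡ 40 (mod 47), so λ ≡ 19.
  x = λ² - 14 - 34 = 361 - 48 ≡ 31; y = λ·(14 - 31) - 12 ≡ 41. → (31, 41)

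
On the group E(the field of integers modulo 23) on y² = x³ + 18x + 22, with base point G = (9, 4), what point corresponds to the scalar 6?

(22, 16)

Repeated addition: build up to 6G.
2G: tangent at (9, 4): λ = (3·9² + 18)/(2·4) ≡ 8/8. 8⁻¹ ≡ 3 (mod 23), so λ ≡ 8·3 ≡ 1.
  x = λ² - 9 - 9 = 1 - 18 ≡ 6; y = λ·(9 - 6) - 4 ≡ 22. → (6, 22)
3G: (6, 22) + (9, 4). λ = (4 - 22)/(9 - 6) ≡ 5/3 mod 23. 3⁻¹ ≡ 8 (mod 23), so λ ≡ 17.
  x = λ² - 6 - 9 = 289 - 15 ≡ 21; y = λ·(6 - 21) - 22 ≡ 22. → (21, 22)
4G: (21, 22) + (9, 4). λ = (4 - 22)/(9 - 21) ≡ 5/11 mod 23. 11⁻¹ ≡ 21 (mod 23) since 11·21 = 231 ≡ 1, so λ ≡ 13.
  x = λ² - 21 - 9 = 169 - 30 ≡ 1; y = λ·(21 - 1) - 22 ≡ 8. → (1, 8)
5G: (1, 8) + (9, 4). λ = (4 - 8)/(9 - 1) ≡ 19/8 mod 23. 8⁻¹ ≡ 3 (mod 23) since 8·3 = 24 ≡ 1, so λ ≡ 11.
  x = λ² - 1 - 9 = 121 - 10 ≡ 19; y = λ·(1 - 19) - 8 ≡ 1. → (19, 1)
6G: (19, 1) + (9, 4). λ = (4 - 1)/(9 - 19) ≡ 3/13 mod 23. 13⁻¹ ≡ 16 (mod 23) since 13·16 = 208 ≡ 1, so λ ≡ 2.
  x = λ² - 19 - 9 = 4 - 28 ≡ 22; y = λ·(19 - 22) - 1 ≡ 16. → (22, 16)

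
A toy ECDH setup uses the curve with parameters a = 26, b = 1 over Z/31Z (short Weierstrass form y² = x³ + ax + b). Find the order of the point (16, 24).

2P: tangent at (16, 24): λ = (3·16² + 26)/(2·24) ≡ 19/17. 17⁻¹ ≡ 11 (mod 31), so λ ≡ 19·11 ≡ 23.
  x = λ² - 16 - 16 = 529 - 32 ≡ 1; y = λ·(16 - 1) - 24 ≡ 11. → (1, 11)
3P: (1, 11) + (16, 24). λ = (24 - 11)/(16 - 1) ≡ 13/15 mod 31. 15⁻¹ ≡ 29 (mod 31) since 15·29 = 435 ≡ 1, so λ ≡ 5.
  x = λ² - 1 - 16 = 25 - 17 ≡ 8; y = λ·(1 - 8) - 11 ≡ 16. → (8, 16)
4P: (8, 16) + (16, 24). λ = (24 - 16)/(16 - 8) ≡ 8/8 mod 31. 8⁻¹ ≡ 4 (mod 31), so λ ≡ 1.
  x = λ² - 8 - 16 = 1 - 24 ≡ 8; y = λ·(8 - 8) - 16 ≡ 15. → (8, 15)
5P: (8, 15) + (16, 24). λ = (24 - 15)/(16 - 8) ≡ 9/8 mod 31. 8⁻¹ ≡ 4 (mod 31) since 8·4 = 32 ≡ 1, so λ ≡ 5.
  x = λ² - 8 - 16 = 25 - 24 ≡ 1; y = λ·(8 - 1) - 15 ≡ 20. → (1, 20)
6P: (1, 20) + (16, 24). λ = (24 - 20)/(16 - 1) ≡ 4/15 mod 31. 15⁻¹ ≡ 29 (mod 31), so λ ≡ 23.
  x = λ² - 1 - 16 = 529 - 17 ≡ 16; y = λ·(1 - 16) - 20 ≡ 7. → (16, 7)
7P: (16, 7) + (16, 24): same x and y₁ ≡ -y₂, so the sum is ∞.
7P = ∞, so the order is 7.

7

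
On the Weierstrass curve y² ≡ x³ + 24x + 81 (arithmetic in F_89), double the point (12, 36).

tangent at (12, 36): λ = (3·12² + 24)/(2·36) ≡ 11/72. 72⁻¹ ≡ 68 (mod 89) since 72·68 = 4896 ≡ 1, so λ ≡ 11·68 ≡ 36.
  x = λ² - 12 - 12 = 1296 - 24 ≡ 26; y = λ·(12 - 26) - 36 ≡ 83. → (26, 83)

(26, 83)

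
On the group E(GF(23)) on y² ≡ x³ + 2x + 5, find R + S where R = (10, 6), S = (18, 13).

(22, 18)

(10, 6) + (18, 13). λ = (13 - 6)/(18 - 10) ≡ 7/8 mod 23. 8⁻¹ ≡ 3 (mod 23) since 8·3 = 24 ≡ 1, so λ ≡ 21.
  x = λ² - 10 - 18 = 441 - 28 ≡ 22; y = λ·(10 - 22) - 6 ≡ 18. → (22, 18)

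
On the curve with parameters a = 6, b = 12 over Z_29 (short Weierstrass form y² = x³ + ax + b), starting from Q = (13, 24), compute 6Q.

(18, 6)

Repeated addition: build up to 6Q.
2Q: tangent at (13, 24): λ = (3·13² + 6)/(2·24) ≡ 20/19. 19⁻¹ ≡ 26 (mod 29), so λ ≡ 20·26 ≡ 27.
  x = λ² - 13 - 13 = 729 - 26 ≡ 7; y = λ·(13 - 7) - 24 ≡ 22. → (7, 22)
3Q: (7, 22) + (13, 24). λ = (24 - 22)/(13 - 7) ≡ 2/6 mod 29. 6⁻¹ ≡ 5 (mod 29) since 6·5 = 30 ≡ 1, so λ ≡ 10.
  x = λ² - 7 - 13 = 100 - 20 ≡ 22; y = λ·(7 - 22) - 22 ≡ 2. → (22, 2)
4Q: (22, 2) + (13, 24). λ = (24 - 2)/(13 - 22) ≡ 22/20 mod 29. 20⁻¹ ≡ 16 (mod 29), so λ ≡ 4.
  x = λ² - 22 - 13 = 16 - 35 ≡ 10; y = λ·(22 - 10) - 2 ≡ 17. → (10, 17)
5Q: (10, 17) + (13, 24). λ = (24 - 17)/(13 - 10) ≡ 7/3 mod 29. 3⁻¹ ≡ 10 (mod 29) since 3·10 = 30 ≡ 1, so λ ≡ 12.
  x = λ² - 10 - 13 = 144 - 23 ≡ 5; y = λ·(10 - 5) - 17 ≡ 14. → (5, 14)
6Q: (5, 14) + (13, 24). λ = (24 - 14)/(13 - 5) ≡ 10/8 mod 29. 8⁻¹ ≡ 11 (mod 29), so λ ≡ 23.
  x = λ² - 5 - 13 = 529 - 18 ≡ 18; y = λ·(5 - 18) - 14 ≡ 6. → (18, 6)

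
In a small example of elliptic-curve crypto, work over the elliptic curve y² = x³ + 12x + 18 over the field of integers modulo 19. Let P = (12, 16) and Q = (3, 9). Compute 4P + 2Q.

(15, 1)

First 4P:
Double-and-add on 4 = (100)₂. Start with P = (12, 16) for the leading 1-bit.
double: tangent at (12, 16): λ = (3·12² + 12)/(2·16) ≡ 7/13. 13⁻¹ ≡ 3 (mod 19) since 13·3 = 39 ≡ 1, so λ ≡ 7·3 ≡ 2.
  x = λ² - 12 - 12 = 4 - 24 ≡ 18; y = λ·(12 - 18) - 16 ≡ 10. → (18, 10)
double: tangent at (18, 10): λ = (3·18² + 12)/(2·10) ≡ 15/1. 1⁻¹ ≡ 1 (mod 19), so λ ≡ 15·1 ≡ 15.
  x = λ² - 18 - 18 = 225 - 36 ≡ 18; y = λ·(18 - 18) - 10 ≡ 9. → (18, 9)
4P = (18, 9).
Next 2Q:
Repeated addition: build up to 2Q.
2Q: tangent at (3, 9): λ = (3·3² + 12)/(2·9) ≡ 1/18. 18⁻¹ ≡ 18 (mod 19), so λ ≡ 1·18 ≡ 18.
  x = λ² - 3 - 3 = 324 - 6 ≡ 14; y = λ·(3 - 14) - 9 ≡ 2. → (14, 2)
2Q = (14, 2).
Finally 4P + 2Q:
(18, 9) + (14, 2). λ = (2 - 9)/(14 - 18) ≡ 12/15 mod 19. 15⁻¹ ≡ 14 (mod 19), so λ ≡ 16.
  x = λ² - 18 - 14 = 256 - 32 ≡ 15; y = λ·(18 - 15) - 9 ≡ 1. → (15, 1)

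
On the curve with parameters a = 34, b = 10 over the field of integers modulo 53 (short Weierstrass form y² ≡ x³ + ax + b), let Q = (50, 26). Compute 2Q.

(17, 28)

tangent at (50, 26): λ = (3·50² + 34)/(2·26) ≡ 8/52. 52⁻¹ ≡ 52 (mod 53), so λ ≡ 8·52 ≡ 45.
  x = λ² - 50 - 50 = 2025 - 100 ≡ 17; y = λ·(50 - 17) - 26 ≡ 28. → (17, 28)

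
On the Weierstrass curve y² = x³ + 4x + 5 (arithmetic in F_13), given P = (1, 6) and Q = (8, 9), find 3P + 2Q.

(1, 7)

First 3P:
Repeated addition: build up to 3P.
2P: tangent at (1, 6): λ = (3·1² + 4)/(2·6) ≡ 7/12. 12⁻¹ ≡ 12 (mod 13) since 12·12 = 144 ≡ 1, so λ ≡ 7·12 ≡ 6.
  x = λ² - 1 - 1 = 36 - 2 ≡ 8; y = λ·(1 - 8) - 6 ≡ 4. → (8, 4)
3P: (8, 4) + (1, 6). λ = (6 - 4)/(1 - 8) ≡ 2/6 mod 13. 6⁻¹ ≡ 11 (mod 13), so λ ≡ 9.
  x = λ² - 8 - 1 = 81 - 9 ≡ 7; y = λ·(8 - 7) - 4 ≡ 5. → (7, 5)
3P = (7, 5).
Next 2Q:
Repeated addition: build up to 2Q.
2Q: tangent at (8, 9): λ = (3·8² + 4)/(2·9) ≡ 1/5. 5⁻¹ ≡ 8 (mod 13) since 5·8 = 40 ≡ 1, so λ ≡ 1·8 ≡ 8.
  x = λ² - 8 - 8 = 64 - 16 ≡ 9; y = λ·(8 - 9) - 9 ≡ 9. → (9, 9)
2Q = (9, 9).
Finally 3P + 2Q:
(7, 5) + (9, 9). λ = (9 - 5)/(9 - 7) ≡ 4/2 mod 13. 2⁻¹ ≡ 7 (mod 13) since 2·7 = 14 ≡ 1, so λ ≡ 2.
  x = λ² - 7 - 9 = 4 - 16 ≡ 1; y = λ·(7 - 1) - 5 ≡ 7. → (1, 7)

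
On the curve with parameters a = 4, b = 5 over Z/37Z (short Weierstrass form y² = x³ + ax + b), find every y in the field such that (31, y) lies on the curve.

none

x³ + 4x + 5 = 29920 ≡ 24 (mod 37).
24 is a non-residue mod 37; no y exists.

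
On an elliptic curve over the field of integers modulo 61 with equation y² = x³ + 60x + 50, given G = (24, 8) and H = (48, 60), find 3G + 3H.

First 3G:
Repeated addition: build up to 3G.
2G: tangent at (24, 8): λ = (3·24² + 60)/(2·8) ≡ 19/16. 16⁻¹ ≡ 42 (mod 61), so λ ≡ 19·42 ≡ 5.
  x = λ² - 24 - 24 = 25 - 48 ≡ 38; y = λ·(24 - 38) - 8 ≡ 44. → (38, 44)
3G: (38, 44) + (24, 8). λ = (8 - 44)/(24 - 38) ≡ 25/47 mod 61. 47⁻¹ ≡ 13 (mod 61), so λ ≡ 20.
  x = λ² - 38 - 24 = 400 - 62 ≡ 33; y = λ·(38 - 33) - 44 ≡ 56. → (33, 56)
3G = (33, 56).
Next 3H:
Repeated addition: build up to 3H.
2H: tangent at (48, 60): λ = (3·48² + 60)/(2·60) ≡ 18/59. 59⁻¹ ≡ 30 (mod 61), so λ ≡ 18·30 ≡ 52.
  x = λ² - 48 - 48 = 2704 - 96 ≡ 46; y = λ·(48 - 46) - 60 ≡ 44. → (46, 44)
3H: (46, 44) + (48, 60). λ = (60 - 44)/(48 - 46) ≡ 16/2 mod 61. 2⁻¹ ≡ 31 (mod 61), so λ ≡ 8.
  x = λ² - 46 - 48 = 64 - 94 ≡ 31; y = λ·(46 - 31) - 44 ≡ 15. → (31, 15)
3H = (31, 15).
Finally 3G + 3H:
(33, 56) + (31, 15). λ = (15 - 56)/(31 - 33) ≡ 20/59 mod 61. 59⁻¹ ≡ 30 (mod 61) since 59·30 = 1770 ≡ 1, so λ ≡ 51.
  x = λ² - 33 - 31 = 2601 - 64 ≡ 36; y = λ·(33 - 36) - 56 ≡ 35. → (36, 35)

(36, 35)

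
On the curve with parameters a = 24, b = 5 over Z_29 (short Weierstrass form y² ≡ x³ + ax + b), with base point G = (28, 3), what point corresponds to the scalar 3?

Repeated addition: build up to 3G.
2G: tangent at (28, 3): λ = (3·28² + 24)/(2·3) ≡ 27/6. 6⁻¹ ≡ 5 (mod 29) since 6·5 = 30 ≡ 1, so λ ≡ 27·5 ≡ 19.
  x = λ² - 28 - 28 = 361 - 56 ≡ 15; y = λ·(28 - 15) - 3 ≡ 12. → (15, 12)
3G: (15, 12) + (28, 3). λ = (3 - 12)/(28 - 15) ≡ 20/13 mod 29. 13⁻¹ ≡ 9 (mod 29) since 13·9 = 117 ≡ 1, so λ ≡ 6.
  x = λ² - 15 - 28 = 36 - 43 ≡ 22; y = λ·(15 - 22) - 12 ≡ 4. → (22, 4)

(22, 4)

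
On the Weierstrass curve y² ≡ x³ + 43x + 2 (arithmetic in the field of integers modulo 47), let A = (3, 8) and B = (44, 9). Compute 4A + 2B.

First 4A:
Double-and-add on 4 = (100)₂. Start with A = (3, 8) for the leading 1-bit.
double: tangent at (3, 8): λ = (3·3² + 43)/(2·8) ≡ 23/16. 16⁻¹ ≡ 3 (mod 47) since 16·3 = 48 ≡ 1, so λ ≡ 23·3 ≡ 22.
  x = λ² - 3 - 3 = 484 - 6 ≡ 8; y = λ·(3 - 8) - 8 ≡ 23. → (8, 23)
double: tangent at (8, 23): λ = (3·8² + 43)/(2·23) ≡ 0/46. 46⁻¹ ≡ 46 (mod 47), so λ ≡ 0·46 ≡ 0.
  x = λ² - 8 - 8 = 0 - 16 ≡ 31; y = λ·(8 - 31) - 23 ≡ 24. → (31, 24)
4A = (31, 24).
Next 2B:
Repeated addition: build up to 2B.
2B: tangent at (44, 9): λ = (3·44² + 43)/(2·9) ≡ 23/18. 18⁻¹ ≡ 34 (mod 47), so λ ≡ 23·34 ≡ 30.
  x = λ² - 44 - 44 = 900 - 88 ≡ 13; y = λ·(44 - 13) - 9 ≡ 28. → (13, 28)
2B = (13, 28).
Finally 4A + 2B:
(31, 24) + (13, 28). λ = (28 - 24)/(13 - 31) ≡ 4/29 mod 47. 29⁻¹ ≡ 13 (mod 47) since 29·13 = 377 ≡ 1, so λ ≡ 5.
  x = λ² - 31 - 13 = 25 - 44 ≡ 28; y = λ·(31 - 28) - 24 ≡ 38. → (28, 38)

(28, 38)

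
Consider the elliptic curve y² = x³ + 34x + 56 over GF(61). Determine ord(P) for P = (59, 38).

11

2P: tangent at (59, 38): λ = (3·59² + 34)/(2·38) ≡ 46/15. 15⁻¹ ≡ 57 (mod 61), so λ ≡ 46·57 ≡ 60.
  x = λ² - 59 - 59 = 3600 - 118 ≡ 5; y = λ·(59 - 5) - 38 ≡ 30. → (5, 30)
3P: (5, 30) + (59, 38). λ = (38 - 30)/(59 - 5) ≡ 8/54 mod 61. 54⁻¹ ≡ 26 (mod 61), so λ ≡ 25.
  x = λ² - 5 - 59 = 625 - 64 ≡ 12; y = λ·(5 - 12) - 30 ≡ 39. → (12, 39)
4P: (12, 39) + (59, 38). λ = (38 - 39)/(59 - 12) ≡ 60/47 mod 61. 47⁻¹ ≡ 13 (mod 61) since 47·13 = 611 ≡ 1, so λ ≡ 48.
  x = λ² - 12 - 59 = 2304 - 71 ≡ 37; y = λ·(12 - 37) - 39 ≡ 42. → (37, 42)
5P: (37, 42) + (59, 38). λ = (38 - 42)/(59 - 37) ≡ 57/22 mod 61. 22⁻¹ ≡ 25 (mod 61), so λ ≡ 22.
  x = λ² - 37 - 59 = 484 - 96 ≡ 22; y = λ·(37 - 22) - 42 ≡ 44. → (22, 44)
6P: (22, 44) + (59, 38). λ = (38 - 44)/(59 - 22) ≡ 55/37 mod 61. 37⁻¹ ≡ 33 (mod 61) since 37·33 = 1221 ≡ 1, so λ ≡ 46.
  x = λ² - 22 - 59 = 2116 - 81 ≡ 22; y = λ·(22 - 22) - 44 ≡ 17. → (22, 17)
7P: (22, 17) + (59, 38). λ = (38 - 17)/(59 - 22) ≡ 21/37 mod 61. 37⁻¹ ≡ 33 (mod 61), so λ ≡ 22.
  x = λ² - 22 - 59 = 484 - 81 ≡ 37; y = λ·(22 - 37) - 17 ≡ 19. → (37, 19)
8P: (37, 19) + (59, 38). λ = (38 - 19)/(59 - 37) ≡ 19/22 mod 61. 22⁻¹ ≡ 25 (mod 61) since 22·25 = 550 ≡ 1, so λ ≡ 48.
  x = λ² - 37 - 59 = 2304 - 96 ≡ 12; y = λ·(37 - 12) - 19 ≡ 22. → (12, 22)
9P: (12, 22) + (59, 38). λ = (38 - 22)/(59 - 12) ≡ 16/47 mod 61. 47⁻¹ ≡ 13 (mod 61), so λ ≡ 25.
  x = λ² - 12 - 59 = 625 - 71 ≡ 5; y = λ·(12 - 5) - 22 ≡ 31. → (5, 31)
10P: (5, 31) + (59, 38). λ = (38 - 31)/(59 - 5) ≡ 7/54 mod 61. 54⁻¹ ≡ 26 (mod 61), so λ ≡ 60.
  x = λ² - 5 - 59 = 3600 - 64 ≡ 59; y = λ·(5 - 59) - 31 ≡ 23. → (59, 23)
11P: (59, 23) + (59, 38): same x and y₁ ≡ -y₂, so the sum is O.
11P = O, so the order is 11.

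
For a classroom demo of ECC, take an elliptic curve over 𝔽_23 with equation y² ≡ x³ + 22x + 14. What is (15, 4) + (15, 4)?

(20, 6)

tangent at (15, 4): λ = (3·15² + 22)/(2·4) ≡ 7/8. 8⁻¹ ≡ 3 (mod 23), so λ ≡ 7·3 ≡ 21.
  x = λ² - 15 - 15 = 441 - 30 ≡ 20; y = λ·(15 - 20) - 4 ≡ 6. → (20, 6)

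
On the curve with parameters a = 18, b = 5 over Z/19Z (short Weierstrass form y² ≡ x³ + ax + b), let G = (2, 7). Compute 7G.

Double-and-add on 7 = (111)₂. Start with G = (2, 7) for the leading 1-bit.
double: tangent at (2, 7): λ = (3·2² + 18)/(2·7) ≡ 11/14. 14⁻¹ ≡ 15 (mod 19) since 14·15 = 210 ≡ 1, so λ ≡ 11·15 ≡ 13.
  x = λ² - 2 - 2 = 169 - 4 ≡ 13; y = λ·(2 - 13) - 7 ≡ 2. → (13, 2)
add G: (13, 2) + (2, 7). λ = (7 - 2)/(2 - 13) ≡ 5/8 mod 19. 8⁻¹ ≡ 12 (mod 19), so λ ≡ 3.
  x = λ² - 13 - 2 = 9 - 15 ≡ 13; y = λ·(13 - 13) - 2 ≡ 17. → (13, 17)
double: tangent at (13, 17): λ = (3·13² + 18)/(2·17) ≡ 12/15. 15⁻¹ ≡ 14 (mod 19) since 15·14 = 210 ≡ 1, so λ ≡ 12·14 ≡ 16.
  x = λ² - 13 - 13 = 256 - 26 ≡ 2; y = λ·(13 - 2) - 17 ≡ 7. → (2, 7)
add G: tangent at (2, 7): λ = (3·2² + 18)/(2·7) ≡ 11/14. 14⁻¹ ≡ 15 (mod 19) since 14·15 = 210 ≡ 1, so λ ≡ 11·15 ≡ 13.
  x = λ² - 2 - 2 = 169 - 4 ≡ 13; y = λ·(2 - 13) - 7 ≡ 2. → (13, 2)

(13, 2)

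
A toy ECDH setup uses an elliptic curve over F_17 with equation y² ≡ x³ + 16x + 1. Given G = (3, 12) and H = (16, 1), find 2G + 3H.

First 2G:
Repeated addition: build up to 2G.
2G: tangent at (3, 12): λ = (3·3² + 16)/(2·12) ≡ 9/7. 7⁻¹ ≡ 5 (mod 17) since 7·5 = 35 ≡ 1, so λ ≡ 9·5 ≡ 11.
  x = λ² - 3 - 3 = 121 - 6 ≡ 13; y = λ·(3 - 13) - 12 ≡ 14. → (13, 14)
2G = (13, 14).
Next 3H:
Repeated addition: build up to 3H.
2H: tangent at (16, 1): λ = (3·16² + 16)/(2·1) ≡ 2/2. 2⁻¹ ≡ 9 (mod 17), so λ ≡ 2·9 ≡ 1.
  x = λ² - 16 - 16 = 1 - 32 ≡ 3; y = λ·(16 - 3) - 1 ≡ 12. → (3, 12)
3H: (3, 12) + (16, 1). λ = (1 - 12)/(16 - 3) ≡ 6/13 mod 17. 13⁻¹ ≡ 4 (mod 17), so λ ≡ 7.
  x = λ² - 3 - 16 = 49 - 19 ≡ 13; y = λ·(3 - 13) - 12 ≡ 3. → (13, 3)
3H = (13, 3).
Finally 2G + 3H:
(13, 14) + (13, 3): same x and y₁ ≡ -y₂, so the sum is ∞.

O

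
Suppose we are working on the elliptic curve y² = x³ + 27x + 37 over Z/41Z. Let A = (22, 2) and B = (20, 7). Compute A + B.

(36, 33)

(22, 2) + (20, 7). λ = (7 - 2)/(20 - 22) ≡ 5/39 mod 41. 39⁻¹ ≡ 20 (mod 41), so λ ≡ 18.
  x = λ² - 22 - 20 = 324 - 42 ≡ 36; y = λ·(22 - 36) - 2 ≡ 33. → (36, 33)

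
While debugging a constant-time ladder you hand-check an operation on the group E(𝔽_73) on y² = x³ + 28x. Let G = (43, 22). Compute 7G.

(30, 63)

Repeated addition: build up to 7G.
2G: tangent at (43, 22): λ = (3·43² + 28)/(2·22) ≡ 27/44. 44⁻¹ ≡ 5 (mod 73), so λ ≡ 27·5 ≡ 62.
  x = λ² - 43 - 43 = 3844 - 86 ≡ 35; y = λ·(43 - 35) - 22 ≡ 36. → (35, 36)
3G: (35, 36) + (43, 22). λ = (22 - 36)/(43 - 35) ≡ 59/8 mod 73. 8⁻¹ ≡ 64 (mod 73), so λ ≡ 53.
  x = λ² - 35 - 43 = 2809 - 78 ≡ 30; y = λ·(35 - 30) - 36 ≡ 10. → (30, 10)
4G: (30, 10) + (43, 22). λ = (22 - 10)/(43 - 30) ≡ 12/13 mod 73. 13⁻¹ ≡ 45 (mod 73), so λ ≡ 29.
  x = λ² - 30 - 43 = 841 - 73 ≡ 38; y = λ·(30 - 38) - 10 ≡ 50. → (38, 50)
5G: (38, 50) + (43, 22). λ = (22 - 50)/(43 - 38) ≡ 45/5 mod 73. 5⁻¹ ≡ 44 (mod 73), so λ ≡ 9.
  x = λ² - 38 - 43 = 81 - 81 ≡ 0; y = λ·(38 - 0) - 50 ≡ 0. → (0, 0)
6G: (0, 0) + (43, 22). λ = (22 - 0)/(43 - 0) ≡ 22/43 mod 73. 43⁻¹ ≡ 17 (mod 73), so λ ≡ 9.
  x = λ² - 0 - 43 = 81 - 43 ≡ 38; y = λ·(0 - 38) - 0 ≡ 23. → (38, 23)
7G: (38, 23) + (43, 22). λ = (22 - 23)/(43 - 38) ≡ 72/5 mod 73. 5⁻¹ ≡ 44 (mod 73) since 5·44 = 220 ≡ 1, so λ ≡ 29.
  x = λ² - 38 - 43 = 841 - 81 ≡ 30; y = λ·(38 - 30) - 23 ≡ 63. → (30, 63)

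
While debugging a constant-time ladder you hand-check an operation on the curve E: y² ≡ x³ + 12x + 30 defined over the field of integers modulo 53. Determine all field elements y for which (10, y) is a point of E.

14, 39

x³ + 12x + 30 = 1150 ≡ 37 (mod 53).
Square roots of 37 mod 53: 14 and 39 (since 14² = 196 ≡ 37).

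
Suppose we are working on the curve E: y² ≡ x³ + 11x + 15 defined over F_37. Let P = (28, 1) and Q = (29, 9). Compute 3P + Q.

(3, 1)

First 3P:
Repeated addition: build up to 3P.
2P: tangent at (28, 1): λ = (3·28² + 11)/(2·1) ≡ 32/2. 2⁻¹ ≡ 19 (mod 37) since 2·19 = 38 ≡ 1, so λ ≡ 32·19 ≡ 16.
  x = λ² - 28 - 28 = 256 - 56 ≡ 15; y = λ·(28 - 15) - 1 ≡ 22. → (15, 22)
3P: (15, 22) + (28, 1). λ = (1 - 22)/(28 - 15) ≡ 16/13 mod 37. 13⁻¹ ≡ 20 (mod 37), so λ ≡ 24.
  x = λ² - 15 - 28 = 576 - 43 ≡ 15; y = λ·(15 - 15) - 22 ≡ 15. → (15, 15)
3P = (15, 15).
Finally 3P + Q:
(15, 15) + (29, 9). λ = (9 - 15)/(29 - 15) ≡ 31/14 mod 37. 14⁻¹ ≡ 8 (mod 37) since 14·8 = 112 ≡ 1, so λ ≡ 26.
  x = λ² - 15 - 29 = 676 - 44 ≡ 3; y = λ·(15 - 3) - 15 ≡ 1. → (3, 1)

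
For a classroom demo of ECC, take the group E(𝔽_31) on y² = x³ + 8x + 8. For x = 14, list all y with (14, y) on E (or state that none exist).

x³ + 8x + 8 = 2864 ≡ 12 (mod 31).
12 is a non-residue mod 31; no y exists.

none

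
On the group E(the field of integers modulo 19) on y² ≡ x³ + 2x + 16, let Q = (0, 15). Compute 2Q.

tangent at (0, 15): λ = (3·0² + 2)/(2·15) ≡ 2/11. 11⁻¹ ≡ 7 (mod 19), so λ ≡ 2·7 ≡ 14.
  x = λ² - 0 - 0 = 196 - 0 ≡ 6; y = λ·(0 - 6) - 15 ≡ 15. → (6, 15)

(6, 15)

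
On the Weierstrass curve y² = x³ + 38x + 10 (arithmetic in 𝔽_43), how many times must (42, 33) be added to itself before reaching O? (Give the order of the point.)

2P: tangent at (42, 33): λ = (3·42² + 38)/(2·33) ≡ 41/23. 23⁻¹ ≡ 15 (mod 43), so λ ≡ 41·15 ≡ 13.
  x = λ² - 42 - 42 = 169 - 84 ≡ 42; y = λ·(42 - 42) - 33 ≡ 10. → (42, 10)
3P: (42, 10) + (42, 33): same x and y₁ ≡ -y₂, so the sum is O.
3P = O, so the order is 3.

3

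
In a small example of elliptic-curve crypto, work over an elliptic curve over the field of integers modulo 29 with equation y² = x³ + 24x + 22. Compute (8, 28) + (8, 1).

The two points share x = 8 and their y-coordinates satisfy 28 + 1 ≡ 0 (mod 29), so they are inverses. Their sum is the point at infinity.

O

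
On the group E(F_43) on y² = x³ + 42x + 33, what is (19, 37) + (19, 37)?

tangent at (19, 37): λ = (3·19² + 42)/(2·37) ≡ 7/31. 31⁻¹ ≡ 25 (mod 43), so λ ≡ 7·25 ≡ 3.
  x = λ² - 19 - 19 = 9 - 38 ≡ 14; y = λ·(19 - 14) - 37 ≡ 21. → (14, 21)

(14, 21)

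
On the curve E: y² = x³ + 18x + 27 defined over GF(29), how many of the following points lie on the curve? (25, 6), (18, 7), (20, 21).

2

(25, 6): 6² ≡ 7, rhs ≡ 7 → on.
(18, 7): 7² ≡ 20, rhs ≡ 6 → off.
(20, 21): 21² ≡ 6, rhs ≡ 6 → on.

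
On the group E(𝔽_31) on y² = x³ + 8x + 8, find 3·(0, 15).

Write G = (0, 15).
Repeated addition: build up to 3G.
2G: tangent at (0, 15): λ = (3·0² + 8)/(2·15) ≡ 8/30. 30⁻¹ ≡ 30 (mod 31), so λ ≡ 8·30 ≡ 23.
  x = λ² - 0 - 0 = 529 - 0 ≡ 2; y = λ·(0 - 2) - 15 ≡ 1. → (2, 1)
3G: (2, 1) + (0, 15). λ = (15 - 1)/(0 - 2) ≡ 14/29 mod 31. 29⁻¹ ≡ 15 (mod 31) since 29·15 = 435 ≡ 1, so λ ≡ 24.
  x = λ² - 2 - 0 = 576 - 2 ≡ 16; y = λ·(2 - 16) - 1 ≡ 4. → (16, 4)

(16, 4)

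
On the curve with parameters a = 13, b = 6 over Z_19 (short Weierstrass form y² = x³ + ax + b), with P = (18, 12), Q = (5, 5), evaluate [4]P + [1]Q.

(14, 14)

First 4P:
Double-and-add on 4 = (100)₂. Start with P = (18, 12) for the leading 1-bit.
double: tangent at (18, 12): λ = (3·18² + 13)/(2·12) ≡ 16/5. 5⁻¹ ≡ 4 (mod 19), so λ ≡ 16·4 ≡ 7.
  x = λ² - 18 - 18 = 49 - 36 ≡ 13; y = λ·(18 - 13) - 12 ≡ 4. → (13, 4)
double: tangent at (13, 4): λ = (3·13² + 13)/(2·4) ≡ 7/8. 8⁻¹ ≡ 12 (mod 19), so λ ≡ 7·12 ≡ 8.
  x = λ² - 13 - 13 = 64 - 26 ≡ 0; y = λ·(13 - 0) - 4 ≡ 5. → (0, 5)
4P = (0, 5).
Finally 4P + Q:
(0, 5) + (5, 5). λ = (5 - 5)/(5 - 0) ≡ 0/5 mod 19. 5⁻¹ ≡ 4 (mod 19) since 5·4 = 20 ≡ 1, so λ ≡ 0.
  x = λ² - 0 - 5 = 0 - 5 ≡ 14; y = λ·(0 - 14) - 5 ≡ 14. → (14, 14)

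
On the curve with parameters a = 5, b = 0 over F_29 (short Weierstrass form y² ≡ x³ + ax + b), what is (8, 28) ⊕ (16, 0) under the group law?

(10, 8)

(8, 28) + (16, 0). λ = (0 - 28)/(16 - 8) ≡ 1/8 mod 29. 8⁻¹ ≡ 11 (mod 29), so λ ≡ 11.
  x = λ² - 8 - 16 = 121 - 24 ≡ 10; y = λ·(8 - 10) - 28 ≡ 8. → (10, 8)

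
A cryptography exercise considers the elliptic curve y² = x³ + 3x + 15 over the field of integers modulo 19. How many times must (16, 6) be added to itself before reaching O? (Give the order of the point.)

8

2P: tangent at (16, 6): λ = (3·16² + 3)/(2·6) ≡ 11/12. 12⁻¹ ≡ 8 (mod 19), so λ ≡ 11·8 ≡ 12.
  x = λ² - 16 - 16 = 144 - 32 ≡ 17; y = λ·(16 - 17) - 6 ≡ 1. → (17, 1)
3P: (17, 1) + (16, 6). λ = (6 - 1)/(16 - 17) ≡ 5/18 mod 19. 18⁻¹ ≡ 18 (mod 19) since 18·18 = 324 ≡ 1, so λ ≡ 14.
  x = λ² - 17 - 16 = 196 - 33 ≡ 11; y = λ·(17 - 11) - 1 ≡ 7. → (11, 7)
4P: (11, 7) + (16, 6). λ = (6 - 7)/(16 - 11) ≡ 18/5 mod 19. 5⁻¹ ≡ 4 (mod 19) since 5·4 = 20 ≡ 1, so λ ≡ 15.
  x = λ² - 11 - 16 = 225 - 27 ≡ 8; y = λ·(11 - 8) - 7 ≡ 0. → (8, 0)
5P: (8, 0) + (16, 6). λ = (6 - 0)/(16 - 8) ≡ 6/8 mod 19. 8⁻¹ ≡ 12 (mod 19), so λ ≡ 15.
  x = λ² - 8 - 16 = 225 - 24 ≡ 11; y = λ·(8 - 11) - 0 ≡ 12. → (11, 12)
6P: (11, 12) + (16, 6). λ = (6 - 12)/(16 - 11) ≡ 13/5 mod 19. 5⁻¹ ≡ 4 (mod 19) since 5·4 = 20 ≡ 1, so λ ≡ 14.
  x = λ² - 11 - 16 = 196 - 27 ≡ 17; y = λ·(11 - 17) - 12 ≡ 18. → (17, 18)
7P: (17, 18) + (16, 6). λ = (6 - 18)/(16 - 17) ≡ 7/18 mod 19. 18⁻¹ ≡ 18 (mod 19) since 18·18 = 324 ≡ 1, so λ ≡ 12.
  x = λ² - 17 - 16 = 144 - 33 ≡ 16; y = λ·(17 - 16) - 18 ≡ 13. → (16, 13)
8P: (16, 13) + (16, 6): same x and y₁ ≡ -y₂, so the sum is O.
8P = O, so the order is 8.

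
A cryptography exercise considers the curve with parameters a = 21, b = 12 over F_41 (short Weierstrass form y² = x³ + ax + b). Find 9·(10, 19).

(14, 4)

Write P = (10, 19).
Repeated addition: build up to 9P.
2P: tangent at (10, 19): λ = (3·10² + 21)/(2·19) ≡ 34/38. 38⁻¹ ≡ 27 (mod 41) since 38·27 = 1026 ≡ 1, so λ ≡ 34·27 ≡ 16.
  x = λ² - 10 - 10 = 256 - 20 ≡ 31; y = λ·(10 - 31) - 19 ≡ 14. → (31, 14)
3P: (31, 14) + (10, 19). λ = (19 - 14)/(10 - 31) ≡ 5/20 mod 41. 20⁻¹ ≡ 39 (mod 41), so λ ≡ 31.
  x = λ² - 31 - 10 = 961 - 41 ≡ 18; y = λ·(31 - 18) - 14 ≡ 20. → (18, 20)
4P: (18, 20) + (10, 19). λ = (19 - 20)/(10 - 18) ≡ 40/33 mod 41. 33⁻¹ ≡ 5 (mod 41), so λ ≡ 36.
  x = λ² - 18 - 10 = 1296 - 28 ≡ 38; y = λ·(18 - 38) - 20 ≡ 39. → (38, 39)
5P: (38, 39) + (10, 19). λ = (19 - 39)/(10 - 38) ≡ 21/13 mod 41. 13⁻¹ ≡ 19 (mod 41), so λ ≡ 30.
  x = λ² - 38 - 10 = 900 - 48 ≡ 32; y = λ·(38 - 32) - 39 ≡ 18. → (32, 18)
6P: (32, 18) + (10, 19). λ = (19 - 18)/(10 - 32) ≡ 1/19 mod 41. 19⁻¹ ≡ 13 (mod 41), so λ ≡ 13.
  x = λ² - 32 - 10 = 169 - 42 ≡ 4; y = λ·(32 - 4) - 18 ≡ 18. → (4, 18)
7P: (4, 18) + (10, 19). λ = (19 - 18)/(10 - 4) ≡ 1/6 mod 41. 6⁻¹ ≡ 7 (mod 41), so λ ≡ 7.
  x = λ² - 4 - 10 = 49 - 14 ≡ 35; y = λ·(4 - 35) - 18 ≡ 11. → (35, 11)
8P: (35, 11) + (10, 19). λ = (19 - 11)/(10 - 35) ≡ 8/16 mod 41. 16⁻¹ ≡ 18 (mod 41) since 16·18 = 288 ≡ 1, so λ ≡ 21.
  x = λ² - 35 - 10 = 441 - 45 ≡ 27; y = λ·(35 - 27) - 11 ≡ 34. → (27, 34)
9P: (27, 34) + (10, 19). λ = (19 - 34)/(10 - 27) ≡ 26/24 mod 41. 24⁻¹ ≡ 12 (mod 41), so λ ≡ 25.
  x = λ² - 27 - 10 = 625 - 37 ≡ 14; y = λ·(27 - 14) - 34 ≡ 4. → (14, 4)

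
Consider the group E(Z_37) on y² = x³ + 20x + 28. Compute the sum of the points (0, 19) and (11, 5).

(16, 35)

(0, 19) + (11, 5). λ = (5 - 19)/(11 - 0) ≡ 23/11 mod 37. 11⁻¹ ≡ 27 (mod 37), so λ ≡ 29.
  x = λ² - 0 - 11 = 841 - 11 ≡ 16; y = λ·(0 - 16) - 19 ≡ 35. → (16, 35)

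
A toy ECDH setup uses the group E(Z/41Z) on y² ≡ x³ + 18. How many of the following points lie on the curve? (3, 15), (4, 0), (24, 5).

2

(3, 15): 15² ≡ 20, rhs ≡ 4 → off.
(4, 0): 0² ≡ 0, rhs ≡ 0 → on.
(24, 5): 5² ≡ 25, rhs ≡ 25 → on.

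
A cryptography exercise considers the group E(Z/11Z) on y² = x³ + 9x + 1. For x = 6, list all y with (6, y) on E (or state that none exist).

none

x³ + 9x + 1 = 271 ≡ 7 (mod 11).
7 is a non-residue mod 11; no y exists.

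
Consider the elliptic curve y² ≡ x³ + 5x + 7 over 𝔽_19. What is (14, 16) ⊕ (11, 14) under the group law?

(5, 9)

(14, 16) + (11, 14). λ = (14 - 16)/(11 - 14) ≡ 17/16 mod 19. 16⁻¹ ≡ 6 (mod 19), so λ ≡ 7.
  x = λ² - 14 - 11 = 49 - 25 ≡ 5; y = λ·(14 - 5) - 16 ≡ 9. → (5, 9)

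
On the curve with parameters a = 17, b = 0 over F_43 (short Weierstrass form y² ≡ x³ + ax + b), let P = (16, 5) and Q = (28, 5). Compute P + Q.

(42, 38)

(16, 5) + (28, 5). λ = (5 - 5)/(28 - 16) ≡ 0/12 mod 43. 12⁻¹ ≡ 18 (mod 43) since 12·18 = 216 ≡ 1, so λ ≡ 0.
  x = λ² - 16 - 28 = 0 - 44 ≡ 42; y = λ·(16 - 42) - 5 ≡ 38. → (42, 38)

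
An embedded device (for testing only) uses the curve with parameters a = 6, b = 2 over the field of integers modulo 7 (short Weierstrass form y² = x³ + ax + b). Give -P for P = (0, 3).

-(0, 3) = (0, -3 mod 7) = (0, 4).

(0, 4)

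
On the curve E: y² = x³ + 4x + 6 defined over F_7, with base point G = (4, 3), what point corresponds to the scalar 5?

Repeated addition: build up to 5G.
2G: tangent at (4, 3): λ = (3·4² + 4)/(2·3) ≡ 3/6. 6⁻¹ ≡ 6 (mod 7), so λ ≡ 3·6 ≡ 4.
  x = λ² - 4 - 4 = 16 - 8 ≡ 1; y = λ·(4 - 1) - 3 ≡ 2. → (1, 2)
3G: (1, 2) + (4, 3). λ = (3 - 2)/(4 - 1) ≡ 1/3 mod 7. 3⁻¹ ≡ 5 (mod 7) since 3·5 = 15 ≡ 1, so λ ≡ 5.
  x = λ² - 1 - 4 = 25 - 5 ≡ 6; y = λ·(1 - 6) - 2 ≡ 1. → (6, 1)
4G: (6, 1) + (4, 3). λ = (3 - 1)/(4 - 6) ≡ 2/5 mod 7. 5⁻¹ ≡ 3 (mod 7), so λ ≡ 6.
  x = λ² - 6 - 4 = 36 - 10 ≡ 5; y = λ·(6 - 5) - 1 ≡ 5. → (5, 5)
5G: (5, 5) + (4, 3). λ = (3 - 5)/(4 - 5) ≡ 5/6 mod 7. 6⁻¹ ≡ 6 (mod 7), so λ ≡ 2.
  x = λ² - 5 - 4 = 4 - 9 ≡ 2; y = λ·(5 - 2) - 5 ≡ 1. → (2, 1)

(2, 1)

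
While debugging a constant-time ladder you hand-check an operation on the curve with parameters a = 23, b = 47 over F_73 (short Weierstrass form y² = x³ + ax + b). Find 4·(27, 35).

(36, 9)

Write G = (27, 35).
Double-and-add on 4 = (100)₂. Start with G = (27, 35) for the leading 1-bit.
double: tangent at (27, 35): λ = (3·27² + 23)/(2·35) ≡ 20/70. 70⁻¹ ≡ 24 (mod 73), so λ ≡ 20·24 ≡ 42.
  x = λ² - 27 - 27 = 1764 - 54 ≡ 31; y = λ·(27 - 31) - 35 ≡ 16. → (31, 16)
double: tangent at (31, 16): λ = (3·31² + 23)/(2·16) ≡ 59/32. 32⁻¹ ≡ 16 (mod 73), so λ ≡ 59·16 ≡ 68.
  x = λ² - 31 - 31 = 4624 - 62 ≡ 36; y = λ·(31 - 36) - 16 ≡ 9. → (36, 9)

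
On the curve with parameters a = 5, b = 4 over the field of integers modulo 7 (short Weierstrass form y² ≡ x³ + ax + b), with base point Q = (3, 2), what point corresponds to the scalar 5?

Repeated addition: build up to 5Q.
2Q: tangent at (3, 2): λ = (3·3² + 5)/(2·2) ≡ 4/4. 4⁻¹ ≡ 2 (mod 7) since 4·2 = 8 ≡ 1, so λ ≡ 4·2 ≡ 1.
  x = λ² - 3 - 3 = 1 - 6 ≡ 2; y = λ·(3 - 2) - 2 ≡ 6. → (2, 6)
3Q: (2, 6) + (3, 2). λ = (2 - 6)/(3 - 2) ≡ 3/1 mod 7. 1⁻¹ ≡ 1 (mod 7), so λ ≡ 3.
  x = λ² - 2 - 3 = 9 - 5 ≡ 4; y = λ·(2 - 4) - 6 ≡ 2. → (4, 2)
4Q: (4, 2) + (3, 2). λ = (2 - 2)/(3 - 4) ≡ 0/6 mod 7. 6⁻¹ ≡ 6 (mod 7) since 6·6 = 36 ≡ 1, so λ ≡ 0.
  x = λ² - 4 - 3 = 0 - 7 ≡ 0; y = λ·(4 - 0) - 2 ≡ 5. → (0, 5)
5Q: (0, 5) + (3, 2). λ = (2 - 5)/(3 - 0) ≡ 4/3 mod 7. 3⁻¹ ≡ 5 (mod 7), so λ ≡ 6.
  x = λ² - 0 - 3 = 36 - 3 ≡ 5; y = λ·(0 - 5) - 5 ≡ 0. → (5, 0)

(5, 0)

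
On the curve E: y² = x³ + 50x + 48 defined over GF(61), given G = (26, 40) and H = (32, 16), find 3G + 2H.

First 3G:
Repeated addition: build up to 3G.
2G: tangent at (26, 40): λ = (3·26² + 50)/(2·40) ≡ 4/19. 19⁻¹ ≡ 45 (mod 61) since 19·45 = 855 ≡ 1, so λ ≡ 4·45 ≡ 58.
  x = λ² - 26 - 26 = 3364 - 52 ≡ 18; y = λ·(26 - 18) - 40 ≡ 58. → (18, 58)
3G: (18, 58) + (26, 40). λ = (40 - 58)/(26 - 18) ≡ 43/8 mod 61. 8⁻¹ ≡ 23 (mod 61), so λ ≡ 13.
  x = λ² - 18 - 26 = 169 - 44 ≡ 3; y = λ·(18 - 3) - 58 ≡ 15. → (3, 15)
3G = (3, 15).
Next 2H:
Repeated addition: build up to 2H.
2H: tangent at (32, 16): λ = (3·32² + 50)/(2·16) ≡ 11/32. 32⁻¹ ≡ 21 (mod 61), so λ ≡ 11·21 ≡ 48.
  x = λ² - 32 - 32 = 2304 - 64 ≡ 44; y = λ·(32 - 44) - 16 ≡ 18. → (44, 18)
2H = (44, 18).
Finally 3G + 2H:
(3, 15) + (44, 18). λ = (18 - 15)/(44 - 3) ≡ 3/41 mod 61. 41⁻¹ ≡ 3 (mod 61) since 41·3 = 123 ≡ 1, so λ ≡ 9.
  x = λ² - 3 - 44 = 81 - 47 ≡ 34; y = λ·(3 - 34) - 15 ≡ 11. → (34, 11)

(34, 11)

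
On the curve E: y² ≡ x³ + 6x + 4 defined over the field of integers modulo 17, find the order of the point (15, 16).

5

2P: tangent at (15, 16): λ = (3·15² + 6)/(2·16) ≡ 1/15. 15⁻¹ ≡ 8 (mod 17), so λ ≡ 1·8 ≡ 8.
  x = λ² - 15 - 15 = 64 - 30 ≡ 0; y = λ·(15 - 0) - 16 ≡ 2. → (0, 2)
3P: (0, 2) + (15, 16). λ = (16 - 2)/(15 - 0) ≡ 14/15 mod 17. 15⁻¹ ≡ 8 (mod 17), so λ ≡ 10.
  x = λ² - 0 - 15 = 100 - 15 ≡ 0; y = λ·(0 - 0) - 2 ≡ 15. → (0, 15)
4P: (0, 15) + (15, 16). λ = (16 - 15)/(15 - 0) ≡ 1/15 mod 17. 15⁻¹ ≡ 8 (mod 17) since 15·8 = 120 ≡ 1, so λ ≡ 8.
  x = λ² - 0 - 15 = 64 - 15 ≡ 15; y = λ·(0 - 15) - 15 ≡ 1. → (15, 1)
5P: (15, 1) + (15, 16): same x and y₁ ≡ -y₂, so the sum is O.
5P = O, so the order is 5.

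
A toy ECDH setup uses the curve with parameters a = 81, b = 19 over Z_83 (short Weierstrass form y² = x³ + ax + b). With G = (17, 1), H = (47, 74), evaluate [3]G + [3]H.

(45, 70)

First 3G:
Repeated addition: build up to 3G.
2G: tangent at (17, 1): λ = (3·17² + 81)/(2·1) ≡ 35/2. 2⁻¹ ≡ 42 (mod 83), so λ ≡ 35·42 ≡ 59.
  x = λ² - 17 - 17 = 3481 - 34 ≡ 44; y = λ·(17 - 44) - 1 ≡ 66. → (44, 66)
3G: (44, 66) + (17, 1). λ = (1 - 66)/(17 - 44) ≡ 18/56 mod 83. 56⁻¹ ≡ 43 (mod 83), so λ ≡ 27.
  x = λ² - 44 - 17 = 729 - 61 ≡ 4; y = λ·(44 - 4) - 66 ≡ 18. → (4, 18)
3G = (4, 18).
Next 3H:
Repeated addition: build up to 3H.
2H: tangent at (47, 74): λ = (3·47² + 81)/(2·74) ≡ 68/65. 65⁻¹ ≡ 23 (mod 83), so λ ≡ 68·23 ≡ 70.
  x = λ² - 47 - 47 = 4900 - 94 ≡ 75; y = λ·(47 - 75) - 74 ≡ 41. → (75, 41)
3H: (75, 41) + (47, 74). λ = (74 - 41)/(47 - 75) ≡ 33/55 mod 83. 55⁻¹ ≡ 80 (mod 83) since 55·80 = 4400 ≡ 1, so λ ≡ 67.
  x = λ² - 75 - 47 = 4489 - 122 ≡ 51; y = λ·(75 - 51) - 41 ≡ 73. → (51, 73)
3H = (51, 73).
Finally 3G + 3H:
(4, 18) + (51, 73). λ = (73 - 18)/(51 - 4) ≡ 55/47 mod 83. 47⁻¹ ≡ 53 (mod 83) since 47·53 = 2491 ≡ 1, so λ ≡ 10.
  x = λ² - 4 - 51 = 100 - 55 ≡ 45; y = λ·(4 - 45) - 18 ≡ 70. → (45, 70)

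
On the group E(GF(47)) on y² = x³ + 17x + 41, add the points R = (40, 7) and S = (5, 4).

(40, 7) + (5, 4). λ = (4 - 7)/(5 - 40) ≡ 44/12 mod 47. 12⁻¹ ≡ 4 (mod 47), so λ ≡ 35.
  x = λ² - 40 - 5 = 1225 - 45 ≡ 5; y = λ·(40 - 5) - 7 ≡ 43. → (5, 43)

(5, 43)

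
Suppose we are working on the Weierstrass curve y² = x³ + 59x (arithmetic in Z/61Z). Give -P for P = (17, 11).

-(17, 11) = (17, -11 mod 61) = (17, 50).

(17, 50)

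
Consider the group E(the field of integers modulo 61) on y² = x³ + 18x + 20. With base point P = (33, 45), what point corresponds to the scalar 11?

(6, 51)

Repeated addition: build up to 11P.
2P: tangent at (33, 45): λ = (3·33² + 18)/(2·45) ≡ 52/29. 29⁻¹ ≡ 40 (mod 61), so λ ≡ 52·40 ≡ 6.
  x = λ² - 33 - 33 = 36 - 66 ≡ 31; y = λ·(33 - 31) - 45 ≡ 28. → (31, 28)
3P: (31, 28) + (33, 45). λ = (45 - 28)/(33 - 31) ≡ 17/2 mod 61. 2⁻¹ ≡ 31 (mod 61) since 2·31 = 62 ≡ 1, so λ ≡ 39.
  x = λ² - 31 - 33 = 1521 - 64 ≡ 54; y = λ·(31 - 54) - 28 ≡ 51. → (54, 51)
4P: (54, 51) + (33, 45). λ = (45 - 51)/(33 - 54) ≡ 55/40 mod 61. 40⁻¹ ≡ 29 (mod 61), so λ ≡ 9.
  x = λ² - 54 - 33 = 81 - 87 ≡ 55; y = λ·(54 - 55) - 51 ≡ 1. → (55, 1)
5P: (55, 1) + (33, 45). λ = (45 - 1)/(33 - 55) ≡ 44/39 mod 61. 39⁻¹ ≡ 36 (mod 61), so λ ≡ 59.
  x = λ² - 55 - 33 = 3481 - 88 ≡ 38; y = λ·(55 - 38) - 1 ≡ 26. → (38, 26)
6P: (38, 26) + (33, 45). λ = (45 - 26)/(33 - 38) ≡ 19/56 mod 61. 56⁻¹ ≡ 12 (mod 61), so λ ≡ 45.
  x = λ² - 38 - 33 = 2025 - 71 ≡ 2; y = λ·(38 - 2) - 26 ≡ 8. → (2, 8)
7P: (2, 8) + (33, 45). λ = (45 - 8)/(33 - 2) ≡ 37/31 mod 61. 31⁻¹ ≡ 2 (mod 61), so λ ≡ 13.
  x = λ² - 2 - 33 = 169 - 35 ≡ 12; y = λ·(2 - 12) - 8 ≡ 45. → (12, 45)
8P: (12, 45) + (33, 45). λ = (45 - 45)/(33 - 12) ≡ 0/21 mod 61. 21⁻¹ ≡ 32 (mod 61) since 21·32 = 672 ≡ 1, so λ ≡ 0.
  x = λ² - 12 - 33 = 0 - 45 ≡ 16; y = λ·(12 - 16) - 45 ≡ 16. → (16, 16)
9P: (16, 16) + (33, 45). λ = (45 - 16)/(33 - 16) ≡ 29/17 mod 61. 17⁻¹ ≡ 18 (mod 61), so λ ≡ 34.
  x = λ² - 16 - 33 = 1156 - 49 ≡ 9; y = λ·(16 - 9) - 16 ≡ 39. → (9, 39)
10P: (9, 39) + (33, 45). λ = (45 - 39)/(33 - 9) ≡ 6/24 mod 61. 24⁻¹ ≡ 28 (mod 61) since 24·28 = 672 ≡ 1, so λ ≡ 46.
  x = λ² - 9 - 33 = 2116 - 42 ≡ 0; y = λ·(9 - 0) - 39 ≡ 9. → (0, 9)
11P: (0, 9) + (33, 45). λ = (45 - 9)/(33 - 0) ≡ 36/33 mod 61. 33⁻¹ ≡ 37 (mod 61), so λ ≡ 51.
  x = λ² - 0 - 33 = 2601 - 33 ≡ 6; y = λ·(0 - 6) - 9 ≡ 51. → (6, 51)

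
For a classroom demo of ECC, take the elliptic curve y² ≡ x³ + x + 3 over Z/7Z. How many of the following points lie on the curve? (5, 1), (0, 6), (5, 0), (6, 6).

2

(5, 1): 1² ≡ 1, rhs ≡ 0 → off.
(0, 6): 6² ≡ 1, rhs ≡ 3 → off.
(5, 0): 0² ≡ 0, rhs ≡ 0 → on.
(6, 6): 6² ≡ 1, rhs ≡ 1 → on.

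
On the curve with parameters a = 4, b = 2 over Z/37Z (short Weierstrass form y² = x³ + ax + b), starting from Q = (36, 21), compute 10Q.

Repeated addition: build up to 10Q.
2Q: tangent at (36, 21): λ = (3·36² + 4)/(2·21) ≡ 7/5. 5⁻¹ ≡ 15 (mod 37) since 5·15 = 75 ≡ 1, so λ ≡ 7·15 ≡ 31.
  x = λ² - 36 - 36 = 961 - 72 ≡ 1; y = λ·(36 - 1) - 21 ≡ 28. → (1, 28)
3Q: (1, 28) + (36, 21). λ = (21 - 28)/(36 - 1) ≡ 30/35 mod 37. 35⁻¹ ≡ 18 (mod 37), so λ ≡ 22.
  x = λ² - 1 - 36 = 484 - 37 ≡ 3; y = λ·(1 - 3) - 28 ≡ 2. → (3, 2)
4Q: (3, 2) + (36, 21). λ = (21 - 2)/(36 - 3) ≡ 19/33 mod 37. 33⁻¹ ≡ 9 (mod 37) since 33·9 = 297 ≡ 1, so λ ≡ 23.
  x = λ² - 3 - 36 = 529 - 39 ≡ 9; y = λ·(3 - 9) - 2 ≡ 8. → (9, 8)
5Q: (9, 8) + (36, 21). λ = (21 - 8)/(36 - 9) ≡ 13/27 mod 37. 27⁻¹ ≡ 11 (mod 37) since 27·11 = 297 ≡ 1, so λ ≡ 32.
  x = λ² - 9 - 36 = 1024 - 45 ≡ 17; y = λ·(9 - 17) - 8 ≡ 32. → (17, 32)
6Q: (17, 32) + (36, 21). λ = (21 - 32)/(36 - 17) ≡ 26/19 mod 37. 19⁻¹ ≡ 2 (mod 37), so λ ≡ 15.
  x = λ² - 17 - 36 = 225 - 53 ≡ 24; y = λ·(17 - 24) - 32 ≡ 11. → (24, 11)
7Q: (24, 11) + (36, 21). λ = (21 - 11)/(36 - 24) ≡ 10/12 mod 37. 12⁻¹ ≡ 34 (mod 37), so λ ≡ 7.
  x = λ² - 24 - 36 = 49 - 60 ≡ 26; y = λ·(24 - 26) - 11 ≡ 12. → (26, 12)
8Q: (26, 12) + (36, 21). λ = (21 - 12)/(36 - 26) ≡ 9/10 mod 37. 10⁻¹ ≡ 26 (mod 37) since 10·26 = 260 ≡ 1, so λ ≡ 12.
  x = λ² - 26 - 36 = 144 - 62 ≡ 8; y = λ·(26 - 8) - 12 ≡ 19. → (8, 19)
9Q: (8, 19) + (36, 21). λ = (21 - 19)/(36 - 8) ≡ 2/28 mod 37. 28⁻¹ ≡ 4 (mod 37), so λ ≡ 8.
  x = λ² - 8 - 36 = 64 - 44 ≡ 20; y = λ·(8 - 20) - 19 ≡ 33. → (20, 33)
10Q: (20, 33) + (36, 21). λ = (21 - 33)/(36 - 20) ≡ 25/16 mod 37. 16⁻¹ ≡ 7 (mod 37), so λ ≡ 27.
  x = λ² - 20 - 36 = 729 - 56 ≡ 7; y = λ·(20 - 7) - 33 ≡ 22. → (7, 22)

(7, 22)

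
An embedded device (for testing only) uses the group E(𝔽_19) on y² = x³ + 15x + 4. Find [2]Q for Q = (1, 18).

(3, 0)

tangent at (1, 18): λ = (3·1² + 15)/(2·18) ≡ 18/17. 17⁻¹ ≡ 9 (mod 19) since 17·9 = 153 ≡ 1, so λ ≡ 18·9 ≡ 10.
  x = λ² - 1 - 1 = 100 - 2 ≡ 3; y = λ·(1 - 3) - 18 ≡ 0. → (3, 0)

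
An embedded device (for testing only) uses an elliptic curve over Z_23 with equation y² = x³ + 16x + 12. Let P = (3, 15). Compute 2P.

tangent at (3, 15): λ = (3·3² + 16)/(2·15) ≡ 20/7. 7⁻¹ ≡ 10 (mod 23), so λ ≡ 20·10 ≡ 16.
  x = λ² - 3 - 3 = 256 - 6 ≡ 20; y = λ·(3 - 20) - 15 ≡ 12. → (20, 12)

(20, 12)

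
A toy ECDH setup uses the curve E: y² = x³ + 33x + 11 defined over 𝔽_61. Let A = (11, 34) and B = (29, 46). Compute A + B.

(11, 34) + (29, 46). λ = (46 - 34)/(29 - 11) ≡ 12/18 mod 61. 18⁻¹ ≡ 17 (mod 61) since 18·17 = 306 ≡ 1, so λ ≡ 21.
  x = λ² - 11 - 29 = 441 - 40 ≡ 35; y = λ·(11 - 35) - 34 ≡ 11. → (35, 11)

(35, 11)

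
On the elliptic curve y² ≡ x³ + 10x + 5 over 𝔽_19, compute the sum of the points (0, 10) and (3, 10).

(0, 10) + (3, 10). λ = (10 - 10)/(3 - 0) ≡ 0/3 mod 19. 3⁻¹ ≡ 13 (mod 19), so λ ≡ 0.
  x = λ² - 0 - 3 = 0 - 3 ≡ 16; y = λ·(0 - 16) - 10 ≡ 9. → (16, 9)

(16, 9)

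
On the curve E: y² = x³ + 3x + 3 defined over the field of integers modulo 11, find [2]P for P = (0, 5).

(9, 0)

tangent at (0, 5): λ = (3·0² + 3)/(2·5) ≡ 3/10. 10⁻¹ ≡ 10 (mod 11) since 10·10 = 100 ≡ 1, so λ ≡ 3·10 ≡ 8.
  x = λ² - 0 - 0 = 64 - 0 ≡ 9; y = λ·(0 - 9) - 5 ≡ 0. → (9, 0)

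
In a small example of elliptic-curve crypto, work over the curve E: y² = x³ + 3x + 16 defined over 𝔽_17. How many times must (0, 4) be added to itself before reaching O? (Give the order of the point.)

2P: tangent at (0, 4): λ = (3·0² + 3)/(2·4) ≡ 3/8. 8⁻¹ ≡ 15 (mod 17) since 8·15 = 120 ≡ 1, so λ ≡ 3·15 ≡ 11.
  x = λ² - 0 - 0 = 121 - 0 ≡ 2; y = λ·(0 - 2) - 4 ≡ 8. → (2, 8)
3P: (2, 8) + (0, 4). λ = (4 - 8)/(0 - 2) ≡ 13/15 mod 17. 15⁻¹ ≡ 8 (mod 17) since 15·8 = 120 ≡ 1, so λ ≡ 2.
  x = λ² - 2 - 0 = 4 - 2 ≡ 2; y = λ·(2 - 2) - 8 ≡ 9. → (2, 9)
4P: (2, 9) + (0, 4). λ = (4 - 9)/(0 - 2) ≡ 12/15 mod 17. 15⁻¹ ≡ 8 (mod 17), so λ ≡ 11.
  x = λ² - 2 - 0 = 121 - 2 ≡ 0; y = λ·(2 - 0) - 9 ≡ 13. → (0, 13)
5P: (0, 13) + (0, 4): same x and y₁ ≡ -y₂, so the sum is O.
5P = O, so the order is 5.

5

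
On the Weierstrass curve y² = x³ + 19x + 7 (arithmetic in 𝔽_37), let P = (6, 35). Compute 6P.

Repeated addition: build up to 6P.
2P: tangent at (6, 35): λ = (3·6² + 19)/(2·35) ≡ 16/33. 33⁻¹ ≡ 9 (mod 37), so λ ≡ 16·9 ≡ 33.
  x = λ² - 6 - 6 = 1089 - 12 ≡ 4; y = λ·(6 - 4) - 35 ≡ 31. → (4, 31)
3P: (4, 31) + (6, 35). λ = (35 - 31)/(6 - 4) ≡ 4/2 mod 37. 2⁻¹ ≡ 19 (mod 37) since 2·19 = 38 ≡ 1, so λ ≡ 2.
  x = λ² - 4 - 6 = 4 - 10 ≡ 31; y = λ·(4 - 31) - 31 ≡ 26. → (31, 26)
4P: (31, 26) + (6, 35). λ = (35 - 26)/(6 - 31) ≡ 9/12 mod 37. 12⁻¹ ≡ 34 (mod 37), so λ ≡ 10.
  x = λ² - 31 - 6 = 100 - 37 ≡ 26; y = λ·(31 - 26) - 26 ≡ 24. → (26, 24)
5P: (26, 24) + (6, 35). λ = (35 - 24)/(6 - 26) ≡ 11/17 mod 37. 17⁻¹ ≡ 24 (mod 37) since 17·24 = 408 ≡ 1, so λ ≡ 5.
  x = λ² - 26 - 6 = 25 - 32 ≡ 30; y = λ·(26 - 30) - 24 ≡ 30. → (30, 30)
6P: (30, 30) + (6, 35). λ = (35 - 30)/(6 - 30) ≡ 5/13 mod 37. 13⁻¹ ≡ 20 (mod 37), so λ ≡ 26.
  x = λ² - 30 - 6 = 676 - 36 ≡ 11; y = λ·(30 - 11) - 30 ≡ 20. → (11, 20)

(11, 20)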